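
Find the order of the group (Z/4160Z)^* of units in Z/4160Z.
(Z/4160Z)^* consists of the classes a with gcd(a, 4160) = 1, so its order is φ(4160). φ is multiplicative, with φ(p^e) = p^e − p^(e−1). Factorise 4160 = 2^6 · 5 · 13. Then
  φ(4160) = (2^6 − 2^5) · (5 − 1) · (13 − 1) = 32 · 4 · 12 = 1536.
Thus |(Z/4160Z)^*| = 1536.

Final answer: |(Z/4160Z)^*| = 1536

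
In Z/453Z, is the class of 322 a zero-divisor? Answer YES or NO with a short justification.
NO

gcd(322, 453) = 1, so 322 is a unit in Z/453Z (it has a multiplicative inverse). A unit cannot be a zero-divisor: if 322·b ≡ 0 then multiplying both sides by 322^(−1) gives b ≡ 0. So 322 is not a zero-divisor.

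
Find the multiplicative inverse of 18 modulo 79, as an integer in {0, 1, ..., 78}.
18^(−1) ≡ 22 (mod 79)

Apply the extended Euclidean algorithm to (79, 18), tracking rows (r, s, t) with s·79 + t·18 = r. Each division r_prev = q·r_cur + r_new produces the new row as (previous row) − q·(current row):
  row A: (79, 1, 0)   [1·79 + 0·18 = 79]
  row B: (18, 0, 1)   [0·79 + 1·18 = 18]
  79 = 4·18 + 7   → row C = row A − 4·row B = (7, 1, −4)   [check: 1·79 − 4·18 = 7]
  18 = 2·7 + 4   → row D = row B − 2·row C = (4, −2, 9)   [check: −2·79 + 9·18 = 4]
  7 = 1·4 + 3   → row E = row C − 1·row D = (3, 3, −13)   [check: 3·79 − 13·18 = 3]
  4 = 1·3 + 1   → row F = row D − 1·row E = (1, −5, 22)   [check: −5·79 + 22·18 = 1]
  3 = 3·1 + 0   → remainder 0, stop. gcd = 1 (last nonzero row F).
The gcd is 1, so 18 is invertible mod 79. The last nonzero row gives −5·79 + 22·18 = 1, so t = 22. So 18^(−1) ≡ 22 (mod 79). Verify: 18 · 22 = 396 ≡ 1 (mod 79). ✓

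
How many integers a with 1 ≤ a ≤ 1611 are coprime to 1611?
1068

The number of a ∈ {1, ..., 1611} with gcd(a, 1611) = 1 is by definition Euler's totient φ(1611). φ is multiplicative, with φ(p^e) = p^e − p^(e−1). Factorise 1611 = 3^2 · 179. Then
  φ(1611) = (3^2 − 3^1) · (179 − 1) = 6 · 178 = 1068.
So there are 1068 such integers.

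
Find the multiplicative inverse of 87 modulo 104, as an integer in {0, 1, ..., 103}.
87^(−1) ≡ 55 (mod 104)

Apply the extended Euclidean algorithm to (104, 87), tracking rows (r, s, t) with s·104 + t·87 = r. Each division r_prev = q·r_cur + r_new produces the new row as (previous row) − q·(current row):
  row A: (104, 1, 0)   [1·104 + 0·87 = 104]
  row B: (87, 0, 1)   [0·104 + 1·87 = 87]
  104 = 1·87 + 17   → row C = row A − 1·row B = (17, 1, −1)   [check: 1·104 − 1·87 = 17]
  87 = 5·17 + 2   → row D = row B − 5·row C = (2, −5, 6)   [check: −5·104 + 6·87 = 2]
  17 = 8·2 + 1   → row E = row C − 8·row D = (1, 41, −49)   [check: 41·104 − 49·87 = 1]
  2 = 2·1 + 0   → remainder 0, stop. gcd = 1 (last nonzero row E).
The gcd is 1, so 87 is invertible mod 104. The last nonzero row gives 41·104 − 49·87 = 1, so t = −49. So 87^(−1) ≡ −49 ≡ 55 (mod 104). Verify: 87 · 55 = 4785 ≡ 1 (mod 104). ✓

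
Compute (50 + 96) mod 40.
Reduce the summands first: 50 ≡ 10, 96 ≡ 16 (mod 40), so 50 + 96 ≡ 10 + 16 (mod 40). 10 + 16 = 26; 26 = 0·40 + 26, so (50 + 96) mod 40 = 26.

Final answer: 26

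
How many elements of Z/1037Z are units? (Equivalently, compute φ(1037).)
Z/1037Z has φ(1037) = 960 units

An element a ∈ Z/1037Z is a unit iff gcd(a, 1037) = 1, so the number of units is φ(1037). φ is multiplicative, with φ(p^e) = p^e − p^(e−1). Factorise 1037 = 17 · 61. Then
  φ(1037) = (17 − 1) · (61 − 1) = 16 · 60 = 960.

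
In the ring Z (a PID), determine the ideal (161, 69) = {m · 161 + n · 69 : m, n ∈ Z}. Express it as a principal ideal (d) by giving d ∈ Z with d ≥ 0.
In the PID Z, (a, b) is generated by gcd(a, b). Compute gcd(161, 69) with the extended Euclidean algorithm, tracking rows (r, s, t) with s·161 + t·69 = r:
  row A: (161, 1, 0)   [1·161 + 0·69 = 161]
  row B: (69, 0, 1)   [0·161 + 1·69 = 69]
  161 = 2·69 + 23   → row C = row A − 2·row B = (23, 1, −2)   [check: 1·161 − 2·69 = 23]
  69 = 3·23 + 0   → remainder 0, stop. gcd = 23 (last nonzero row C).
So gcd(161, 69) = 23, with Bézout identity 1·161 − 2·69 = 23. Containment (⊇): the Bézout identity exhibits 23 as an element of (161, 69), giving (23) ⊆ (161, 69). Containment (⊆): since 23 | 161 and 23 | 69 (161 = 23·7, 69 = 23·3), every Z-linear combination of 161 and 69 is divisible by 23, so (161, 69) ⊆ (23). Therefore (161, 69) = (23), d = 23.

Final answer: (161, 69) = (23); d = 23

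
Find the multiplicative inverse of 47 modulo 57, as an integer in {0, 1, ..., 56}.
47^(−1) ≡ 17 (mod 57)

Apply the extended Euclidean algorithm to (57, 47), tracking rows (r, s, t) with s·57 + t·47 = r. Each division r_prev = q·r_cur + r_new produces the new row as (previous row) − q·(current row):
  row A: (57, 1, 0)   [1·57 + 0·47 = 57]
  row B: (47, 0, 1)   [0·57 + 1·47 = 47]
  57 = 1·47 + 10   → row C = row A − 1·row B = (10, 1, −1)   [check: 1·57 − 1·47 = 10]
  47 = 4·10 + 7   → row D = row B − 4·row C = (7, −4, 5)   [check: −4·57 + 5·47 = 7]
  10 = 1·7 + 3   → row E = row C − 1·row D = (3, 5, −6)   [check: 5·57 − 6·47 = 3]
  7 = 2·3 + 1   → row F = row D − 2·row E = (1, −14, 17)   [check: −14·57 + 17·47 = 1]
  3 = 3·1 + 0   → remainder 0, stop. gcd = 1 (last nonzero row F).
The gcd is 1, so 47 is invertible mod 57. The last nonzero row gives −14·57 + 17·47 = 1, so t = 17. So 47^(−1) ≡ 17 (mod 57). Verify: 47 · 17 = 799 ≡ 1 (mod 57). ✓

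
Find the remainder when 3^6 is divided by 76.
Use repeated squaring. Binary(6) = 110. Walk through the bits of the exponent 6 left-to-right: at each bit after the leading one, square the running value, then multiply by 3 if the bit is 1 (always reducing mod 76):
  bit 1 = 1 (leading): start with 3.
  bit 2 = 1: square 3^2 = 9; bit is 1, so multiply 9·3 = 27 (mod 76).
  bit 3 = 0: square 27^2 = 729 ≡ 45 (mod 76).
Final value: 3^6 ≡ 45 (mod 76).

Final answer: 45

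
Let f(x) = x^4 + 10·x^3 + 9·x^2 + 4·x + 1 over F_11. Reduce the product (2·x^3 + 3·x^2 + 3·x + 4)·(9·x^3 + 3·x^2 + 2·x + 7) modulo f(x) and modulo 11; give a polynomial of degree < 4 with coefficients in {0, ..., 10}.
a · b ≡ 2·x^3 + 5·x^2 + 9·x (mod f(x))

Multiply as integer polynomials: a · b = 18·x^6 + 33·x^5 + 40·x^4 + 65·x^3 + 39·x^2 + 29·x + 28. Reducing coefficients mod 11: a · b ≡ 7·x^6 + 7·x^4 + 10·x^3 + 6·x^2 + 7·x + 6. Now divide by f(x) = x^4 + 10·x^3 + 9·x^2 + 4·x + 1 in F_11[x], eliminating the leading term at each step:
  leading term 7·x^6: subtract (7·x^2)·f(x) = 7·x^6 + 4·x^5 + 8·x^4 + 6·x^3 + 7·x^2, leaving 7·x^5 + 10·x^4 + 4·x^3 + 10·x^2 + 7·x + 6 (coefficients mod 11)
  leading term 7·x^5: subtract (7·x)·f(x) = 7·x^5 + 4·x^4 + 8·x^3 + 6·x^2 + 7·x, leaving 6·x^4 + 7·x^3 + 4·x^2 + 6 (coefficients mod 11)
  leading term 6·x^4: subtract (6)·f(x) = 6·x^4 + 5·x^3 + 10·x^2 + 2·x + 6, leaving 2·x^3 + 5·x^2 + 9·x (coefficients mod 11)
The degree is now < 4, so this is the remainder. Hence a · b ≡ 2·x^3 + 5·x^2 + 9·x in F_11[x]/(f).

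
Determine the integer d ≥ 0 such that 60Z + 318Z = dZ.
(60, 318) = (6); d = 6

In the PID Z, (a, b) is generated by gcd(a, b). Compute gcd(318, 60) with the extended Euclidean algorithm, tracking rows (r, s, t) with s·318 + t·60 = r:
  row A: (318, 1, 0)   [1·318 + 0·60 = 318]
  row B: (60, 0, 1)   [0·318 + 1·60 = 60]
  318 = 5·60 + 18   → row C = row A − 5·row B = (18, 1, −5)   [check: 1·318 − 5·60 = 18]
  60 = 3·18 + 6   → row D = row B − 3·row C = (6, −3, 16)   [check: −3·318 + 16·60 = 6]
  18 = 3·6 + 0   → remainder 0, stop. gcd = 6 (last nonzero row D).
So gcd(60, 318) = 6, with Bézout identity −3·318 + 16·60 = 6. Containment (⊇): the Bézout identity exhibits 6 as an element of (60, 318), giving (6) ⊆ (60, 318). Containment (⊆): since 6 | 60 and 6 | 318 (60 = 6·10, 318 = 6·53), every Z-linear combination of 60 and 318 is divisible by 6, so (60, 318) ⊆ (6). Therefore (60, 318) = (6), d = 6.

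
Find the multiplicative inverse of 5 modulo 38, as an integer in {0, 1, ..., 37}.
5^(−1) ≡ 23 (mod 38)

Apply the extended Euclidean algorithm to (38, 5), tracking rows (r, s, t) with s·38 + t·5 = r. Each division r_prev = q·r_cur + r_new produces the new row as (previous row) − q·(current row):
  row A: (38, 1, 0)   [1·38 + 0·5 = 38]
  row B: (5, 0, 1)   [0·38 + 1·5 = 5]
  38 = 7·5 + 3   → row C = row A − 7·row B = (3, 1, −7)   [check: 1·38 − 7·5 = 3]
  5 = 1·3 + 2   → row D = row B − 1·row C = (2, −1, 8)   [check: −1·38 + 8·5 = 2]
  3 = 1·2 + 1   → row E = row C − 1·row D = (1, 2, −15)   [check: 2·38 − 15·5 = 1]
  2 = 2·1 + 0   → remainder 0, stop. gcd = 1 (last nonzero row E).
The gcd is 1, so 5 is invertible mod 38. The last nonzero row gives 2·38 − 15·5 = 1, so t = −15. So 5^(−1) ≡ −15 ≡ 23 (mod 38). Verify: 5 · 23 = 115 ≡ 1 (mod 38). ✓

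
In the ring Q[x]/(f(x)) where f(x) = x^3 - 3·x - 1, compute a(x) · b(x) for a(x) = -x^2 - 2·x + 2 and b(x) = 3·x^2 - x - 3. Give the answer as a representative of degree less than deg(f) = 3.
First multiply in Q[x] without reducing: a · b = -3·x^4 - 5·x^3 + 11·x^2 + 4·x - 6. Now divide by f(x) = x^3 - 3·x - 1, eliminating the leading term at each step:
  leading term -3·x^4: subtract (-3·x)·f(x) = -3·x^4 + 9·x^2 + 3·x, leaving -5·x^3 + 2·x^2 + x - 6
  leading term -5·x^3: subtract (-5)·f(x) = -5·x^3 + 15·x + 5, leaving 2·x^2 - 14·x - 11
The degree is now < 3, so this is the remainder. Hence a · b ≡ 2·x^2 - 14·x - 11 in Q[x]/(f).

Final answer: a · b ≡ 2·x^2 - 14·x - 11 (mod f(x))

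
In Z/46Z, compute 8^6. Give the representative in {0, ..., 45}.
Use repeated squaring. Binary(6) = 110. Walk through the bits of the exponent 6 left-to-right: at each bit after the leading one, square the running value, then multiply by 8 if the bit is 1 (always reducing mod 46):
  bit 1 = 1 (leading): start with 8.
  bit 2 = 1: square 8^2 = 64 ≡ 18; bit is 1, so multiply 18·8 = 144 ≡ 6 (mod 46).
  bit 3 = 0: square 6^2 = 36 (mod 46).
Final value: 8^6 ≡ 36 (mod 46).

Final answer: 36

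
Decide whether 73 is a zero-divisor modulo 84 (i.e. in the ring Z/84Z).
NO

gcd(73, 84) = 1, so 73 is a unit in Z/84Z (it has a multiplicative inverse). A unit cannot be a zero-divisor: if 73·b ≡ 0 then multiplying both sides by 73^(−1) gives b ≡ 0. So 73 is not a zero-divisor.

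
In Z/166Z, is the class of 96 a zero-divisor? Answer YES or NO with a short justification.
YES

gcd(96, 166) = 2 > 1, so 96 is not a unit in Z/166Z. In Z/nZ every nonzero non-unit is a zero-divisor: explicitly, take b = 166/gcd = 83 ≠ 0 (mod 166); then 96·83 = 7968 = 48·166, i.e. 96·83 ≡ 0 (mod 166). So 96 is a zero-divisor.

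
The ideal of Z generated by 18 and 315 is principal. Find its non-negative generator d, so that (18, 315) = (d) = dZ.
In the PID Z, (a, b) is generated by gcd(a, b). Compute gcd(315, 18) with the extended Euclidean algorithm, tracking rows (r, s, t) with s·315 + t·18 = r:
  row A: (315, 1, 0)   [1·315 + 0·18 = 315]
  row B: (18, 0, 1)   [0·315 + 1·18 = 18]
  315 = 17·18 + 9   → row C = row A − 17·row B = (9, 1, −17)   [check: 1·315 − 17·18 = 9]
  18 = 2·9 + 0   → remainder 0, stop. gcd = 9 (last nonzero row C).
So gcd(18, 315) = 9, with Bézout identity 1·315 − 17·18 = 9. Containment (⊇): the Bézout identity exhibits 9 as an element of (18, 315), giving (9) ⊆ (18, 315). Containment (⊆): since 9 | 18 and 9 | 315 (18 = 9·2, 315 = 9·35), every Z-linear combination of 18 and 315 is divisible by 9, so (18, 315) ⊆ (9). Therefore (18, 315) = (9), d = 9.

Final answer: (18, 315) = (9); d = 9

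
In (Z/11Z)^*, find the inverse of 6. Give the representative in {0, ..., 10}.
Apply the extended Euclidean algorithm to (11, 6), tracking rows (r, s, t) with s·11 + t·6 = r. Each division r_prev = q·r_cur + r_new produces the new row as (previous row) − q·(current row):
  row A: (11, 1, 0)   [1·11 + 0·6 = 11]
  row B: (6, 0, 1)   [0·11 + 1·6 = 6]
  11 = 1·6 + 5   → row C = row A − 1·row B = (5, 1, −1)   [check: 1·11 − 1·6 = 5]
  6 = 1·5 + 1   → row D = row B − 1·row C = (1, −1, 2)   [check: −1·11 + 2·6 = 1]
  5 = 5·1 + 0   → remainder 0, stop. gcd = 1 (last nonzero row D).
The gcd is 1, so 6 is invertible mod 11. The last nonzero row gives −1·11 + 2·6 = 1, so t = 2. So 6^(−1) ≡ 2 (mod 11). Verify: 6 · 2 = 12 ≡ 1 (mod 11). ✓

Final answer: 6^(−1) ≡ 2 (mod 11)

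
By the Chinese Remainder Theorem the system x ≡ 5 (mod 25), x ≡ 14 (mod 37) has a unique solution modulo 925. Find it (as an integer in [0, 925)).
x ≡ 680 (mod 925); the representative in [0, 925) is 680

The moduli 25, 37 are pairwise coprime, so by the CRT there is a unique solution mod 25·37 = 925.
Solve by successive substitution. Start with x ≡ 5 (mod 25).
  Combine with x ≡ 14 (mod 37): write x = 5 + 25·t and require 5 + 25·t ≡ 14 (mod 37), i.e. 25·t ≡ 14 − 5 ≡ 9 (mod 37). Since 25^(−1) ≡ 3 (mod 37), t ≡ 3·9 ≡ 27 (mod 37). So x ≡ 5 + 25·27 = 680 (mod 925).
Unique solution in [0, 925): x = 680.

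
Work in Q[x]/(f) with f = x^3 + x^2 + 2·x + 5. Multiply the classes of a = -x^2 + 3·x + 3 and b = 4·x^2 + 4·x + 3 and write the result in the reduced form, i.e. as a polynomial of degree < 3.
First multiply in Q[x] without reducing: a · b = -4·x^4 + 8·x^3 + 21·x^2 + 21·x + 9. Now divide by f(x) = x^3 + x^2 + 2·x + 5, eliminating the leading term at each step:
  leading term -4·x^4: subtract (-4·x)·f(x) = -4·x^4 - 4·x^3 - 8·x^2 - 20·x, leaving 12·x^3 + 29·x^2 + 41·x + 9
  leading term 12·x^3: subtract (12)·f(x) = 12·x^3 + 12·x^2 + 24·x + 60, leaving 17·x^2 + 17·x - 51
The degree is now < 3, so this is the remainder. Hence a · b ≡ 17·x^2 + 17·x - 51 in Q[x]/(f).

Final answer: a · b ≡ 17·x^2 + 17·x - 51 (mod f(x))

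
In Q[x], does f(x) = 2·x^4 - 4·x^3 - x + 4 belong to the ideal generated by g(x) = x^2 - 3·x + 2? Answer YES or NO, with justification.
In Q[x] the ideal (g) consists of all multiples of g, so f ∈ (g) iff g | f, i.e. iff the remainder of f on division by g is 0. Divide f by g (g is monic, so eliminate the leading term of the running remainder at each step):
  leading term 2·x^4: subtract (2·x^2)·g(x) = 2·x^4 - 6·x^3 + 4·x^2, leaving 2·x^3 - 4·x^2 - x + 4
  leading term 2·x^3: subtract (2·x)·g(x) = 2·x^3 - 6·x^2 + 4·x, leaving 2·x^2 - 5·x + 4
  leading term 2·x^2: subtract (2)·g(x) = 2·x^2 - 6·x + 4, leaving x
The remainder r(x) = x ≠ 0 (and deg r < deg g), so g ∤ f, i.e. f ∉ (g).

Final answer: NO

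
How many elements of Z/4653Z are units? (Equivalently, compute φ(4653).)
An element a ∈ Z/4653Z is a unit iff gcd(a, 4653) = 1, so the number of units is φ(4653). φ is multiplicative, with φ(p^e) = p^e − p^(e−1). Factorise 4653 = 3^2 · 11 · 47. Then
  φ(4653) = (3^2 − 3^1) · (11 − 1) · (47 − 1) = 6 · 10 · 46 = 2760.

Final answer: Z/4653Z has φ(4653) = 2760 units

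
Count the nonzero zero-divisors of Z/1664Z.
Z/1664Z has 895 nonzero zero-divisors

In Z/1664Z each nonzero element is either a unit (gcd with 1664 is 1) or a zero-divisor (gcd > 1). The number of units is φ(1664): factorise 1664 = 2^7 · 13, so φ(1664) = (2^7 − 2^6) · (13 − 1) = 64 · 12 = 768. The nonzero elements number 1664 − 1 = 1663. Hence the nonzero zero-divisors number 1663 − 768 = 895.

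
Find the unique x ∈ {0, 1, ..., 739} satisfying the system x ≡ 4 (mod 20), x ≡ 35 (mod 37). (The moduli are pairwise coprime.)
The moduli 20, 37 are pairwise coprime, so by the CRT there is a unique solution mod 20·37 = 740.
Solve by successive substitution. Start with x ≡ 4 (mod 20).
  Combine with x ≡ 35 (mod 37): write x = 4 + 20·t and require 4 + 20·t ≡ 35 (mod 37), i.e. 20·t ≡ 35 − 4 ≡ 31 (mod 37). Since 20^(−1) ≡ 13 (mod 37), t ≡ 13·31 ≡ 33 (mod 37). So x ≡ 4 + 20·33 = 664 (mod 740).
Unique solution in [0, 740): x = 664.

Final answer: x ≡ 664 (mod 740); the representative in [0, 740) is 664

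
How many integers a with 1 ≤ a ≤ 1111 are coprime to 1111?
1000

The number of a ∈ {1, ..., 1111} with gcd(a, 1111) = 1 is by definition Euler's totient φ(1111). φ is multiplicative, with φ(p^e) = p^e − p^(e−1). Factorise 1111 = 11 · 101. Then
  φ(1111) = (11 − 1) · (101 − 1) = 10 · 100 = 1000.
So there are 1000 such integers.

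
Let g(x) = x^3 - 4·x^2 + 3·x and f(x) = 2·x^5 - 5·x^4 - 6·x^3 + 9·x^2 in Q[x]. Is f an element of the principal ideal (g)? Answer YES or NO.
YES

In Q[x] the ideal (g) consists of all multiples of g, so f ∈ (g) iff g | f, i.e. iff the remainder of f on division by g is 0. Divide f by g (g is monic, so eliminate the leading term of the running remainder at each step):
  leading term 2·x^5: subtract (2·x^2)·g(x) = 2·x^5 - 8·x^4 + 6·x^3, leaving 3·x^4 - 12·x^3 + 9·x^2
  leading term 3·x^4: subtract (3·x)·g(x) = 3·x^4 - 12·x^3 + 9·x^2, leaving 0
The remainder is 0, so f(x) = g(x) · h(x) with h(x) = 2·x^2 + 3·x. Hence g | f, i.e. f ∈ (g).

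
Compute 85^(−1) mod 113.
Apply the extended Euclidean algorithm to (113, 85), tracking rows (r, s, t) with s·113 + t·85 = r. Each division r_prev = q·r_cur + r_new produces the new row as (previous row) − q·(current row):
  row A: (113, 1, 0)   [1·113 + 0·85 = 113]
  row B: (85, 0, 1)   [0·113 + 1·85 = 85]
  113 = 1·85 + 28   → row C = row A − 1·row B = (28, 1, −1)   [check: 1·113 − 1·85 = 28]
  85 = 3·28 + 1   → row D = row B − 3·row C = (1, −3, 4)   [check: −3·113 + 4·85 = 1]
  28 = 28·1 + 0   → remainder 0, stop. gcd = 1 (last nonzero row D).
The gcd is 1, so 85 is invertible mod 113. The last nonzero row gives −3·113 + 4·85 = 1, so t = 4. So 85^(−1) ≡ 4 (mod 113). Verify: 85 · 4 = 340 ≡ 1 (mod 113). ✓

Final answer: 85^(−1) ≡ 4 (mod 113)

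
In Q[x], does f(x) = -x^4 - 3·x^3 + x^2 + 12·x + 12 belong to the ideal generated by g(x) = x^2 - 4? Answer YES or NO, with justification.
In Q[x] the ideal (g) consists of all multiples of g, so f ∈ (g) iff g | f, i.e. iff the remainder of f on division by g is 0. Divide f by g (g is monic, so eliminate the leading term of the running remainder at each step):
  leading term -x^4: subtract (-x^2)·g(x) = -x^4 + 4·x^2, leaving -3·x^3 - 3·x^2 + 12·x + 12
  leading term -3·x^3: subtract (-3·x)·g(x) = -3·x^3 + 12·x, leaving 12 - 3·x^2
  leading term -3·x^2: subtract (-3)·g(x) = 12 - 3·x^2, leaving 0
The remainder is 0, so f(x) = g(x) · h(x) with h(x) = -x^2 - 3·x - 3. Hence g | f, i.e. f ∈ (g).

Final answer: YES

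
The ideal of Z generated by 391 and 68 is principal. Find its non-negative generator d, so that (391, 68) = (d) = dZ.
(391, 68) = (17); d = 17

In the PID Z, (a, b) is generated by gcd(a, b). Compute gcd(391, 68) with the extended Euclidean algorithm, tracking rows (r, s, t) with s·391 + t·68 = r:
  row A: (391, 1, 0)   [1·391 + 0·68 = 391]
  row B: (68, 0, 1)   [0·391 + 1·68 = 68]
  391 = 5·68 + 51   → row C = row A − 5·row B = (51, 1, −5)   [check: 1·391 − 5·68 = 51]
  68 = 1·51 + 17   → row D = row B − 1·row C = (17, −1, 6)   [check: −1·391 + 6·68 = 17]
  51 = 3·17 + 0   → remainder 0, stop. gcd = 17 (last nonzero row D).
So gcd(391, 68) = 17, with Bézout identity −1·391 + 6·68 = 17. Containment (⊇): the Bézout identity exhibits 17 as an element of (391, 68), giving (17) ⊆ (391, 68). Containment (⊆): since 17 | 391 and 17 | 68 (391 = 17·23, 68 = 17·4), every Z-linear combination of 391 and 68 is divisible by 17, so (391, 68) ⊆ (17). Therefore (391, 68) = (17), d = 17.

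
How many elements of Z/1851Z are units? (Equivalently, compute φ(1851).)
An element a ∈ Z/1851Z is a unit iff gcd(a, 1851) = 1, so the number of units is φ(1851). φ is multiplicative, with φ(p^e) = p^e − p^(e−1). Factorise 1851 = 3 · 617. Then
  φ(1851) = (3 − 1) · (617 − 1) = 2 · 616 = 1232.

Final answer: Z/1851Z has φ(1851) = 1232 units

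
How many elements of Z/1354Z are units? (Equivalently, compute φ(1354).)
An element a ∈ Z/1354Z is a unit iff gcd(a, 1354) = 1, so the number of units is φ(1354). φ is multiplicative, with φ(p^e) = p^e − p^(e−1). Factorise 1354 = 2 · 677. Then
  φ(1354) = (2 − 1) · (677 − 1) = 1 · 676 = 676.

Final answer: Z/1354Z has φ(1354) = 676 units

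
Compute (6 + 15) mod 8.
5

Reduce the summands first: 15 ≡ 7 (mod 8), so 6 + 15 ≡ 6 + 7 (mod 8). 6 + 7 = 13; 13 = 1·8 + 5, so (6 + 15) mod 8 = 5.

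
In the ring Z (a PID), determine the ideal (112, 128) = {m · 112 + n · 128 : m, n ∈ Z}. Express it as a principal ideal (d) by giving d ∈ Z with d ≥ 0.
(112, 128) = (16); d = 16

In the PID Z, (a, b) is generated by gcd(a, b). Compute gcd(128, 112) with the extended Euclidean algorithm, tracking rows (r, s, t) with s·128 + t·112 = r:
  row A: (128, 1, 0)   [1·128 + 0·112 = 128]
  row B: (112, 0, 1)   [0·128 + 1·112 = 112]
  128 = 1·112 + 16   → row C = row A − 1·row B = (16, 1, −1)   [check: 1·128 − 1·112 = 16]
  112 = 7·16 + 0   → remainder 0, stop. gcd = 16 (last nonzero row C).
So gcd(112, 128) = 16, with Bézout identity 1·128 − 1·112 = 16. Containment (⊇): the Bézout identity exhibits 16 as an element of (112, 128), giving (16) ⊆ (112, 128). Containment (⊆): since 16 | 112 and 16 | 128 (112 = 16·7, 128 = 16·8), every Z-linear combination of 112 and 128 is divisible by 16, so (112, 128) ⊆ (16). Therefore (112, 128) = (16), d = 16.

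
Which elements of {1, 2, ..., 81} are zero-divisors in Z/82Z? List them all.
An element a ∈ Z/82Z (with a ≠ 0) is a zero-divisor iff gcd(a, 82) > 1 (because a is a unit precisely when gcd(a, n) = 1, and in Z/nZ every nonzero, non-unit element is a zero-divisor). Scan a = 1, ..., 81 and keep those with gcd(a, 82) > 1:
  gcd(2, 82) = 2, gcd(4, 82) = 2, gcd(6, 82) = 2, gcd(8, 82) = 2, gcd(10, 82) = 2, gcd(12, 82) = 2, gcd(14, 82) = 2, gcd(16, 82) = 2, gcd(18, 82) = 2, gcd(20, 82) = 2, gcd(22, 82) = 2, gcd(24, 82) = 2, gcd(26, 82) = 2, gcd(28, 82) = 2, gcd(30, 82) = 2, gcd(32, 82) = 2, gcd(34, 82) = 2, gcd(36, 82) = 2, gcd(38, 82) = 2, gcd(40, 82) = 2, gcd(41, 82) = 41, gcd(42, 82) = 2, gcd(44, 82) = 2, gcd(46, 82) = 2, gcd(48, 82) = 2, gcd(50, 82) = 2, gcd(52, 82) = 2, gcd(54, 82) = 2, gcd(56, 82) = 2, gcd(58, 82) = 2, gcd(60, 82) = 2, gcd(62, 82) = 2, gcd(64, 82) = 2, gcd(66, 82) = 2, gcd(68, 82) = 2, gcd(70, 82) = 2, gcd(72, 82) = 2, gcd(74, 82) = 2, gcd(76, 82) = 2, gcd(78, 82) = 2, gcd(80, 82) = 2.
All other a ∈ {1, ..., 81} have gcd(a, 82) = 1 and are units. So the nonzero zero-divisors are exactly the 41 values of a appearing in this scan.

Final answer: nonzero zero-divisors of Z/82Z = {2, 4, 6, 8, 10, 12, 14, 16, 18, 20, 22, 24, 26, 28, 30, 32, 34, 36, 38, 40, 41, 42, 44, 46, 48, 50, 52, 54, 56, 58, 60, 62, 64, 66, 68, 70, 72, 74, 76, 78, 80}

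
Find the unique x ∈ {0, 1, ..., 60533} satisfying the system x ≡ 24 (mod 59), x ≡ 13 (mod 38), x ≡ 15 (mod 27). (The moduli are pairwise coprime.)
The moduli 59, 38, 27 are pairwise coprime, so by the CRT there is a unique solution mod 59·38·27 = 60534.
Solve by successive substitution. Start with x ≡ 24 (mod 59).
  Combine with x ≡ 13 (mod 38): write x = 24 + 59·t and require 24 + 59·t ≡ 13 (mod 38), i.e. 59·t ≡ 13 − 24 ≡ 27 (mod 38). Since 59^(−1) ≡ 29 (mod 38) (59 ≡ 21 (mod 38)), t ≡ 29·27 ≡ 23 (mod 38). So x ≡ 24 + 59·23 = 1381 (mod 2242).
  Combine with x ≡ 15 (mod 27): write x = 1381 + 2242·t and require 1381 + 2242·t ≡ 15 (mod 27), i.e. 2242·t ≡ 15 − 1381 ≡ 11 (mod 27). Since 2242^(−1) ≡ 1 (mod 27) (2242 ≡ 1 (mod 27)), t ≡ 1·11 ≡ 11 (mod 27). So x ≡ 1381 + 2242·11 = 26043 (mod 60534).
Unique solution in [0, 60534): x = 26043.

Final answer: x ≡ 26043 (mod 60534); the representative in [0, 60534) is 26043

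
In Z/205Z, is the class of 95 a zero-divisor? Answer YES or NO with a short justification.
gcd(95, 205) = 5 > 1, so 95 is not a unit in Z/205Z. In Z/nZ every nonzero non-unit is a zero-divisor: explicitly, take b = 205/gcd = 41 ≠ 0 (mod 205); then 95·41 = 3895 = 19·205, i.e. 95·41 ≡ 0 (mod 205). So 95 is a zero-divisor.

Final answer: YES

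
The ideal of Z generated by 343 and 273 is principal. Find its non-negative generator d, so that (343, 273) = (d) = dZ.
In the PID Z, (a, b) is generated by gcd(a, b). Compute gcd(343, 273) with the extended Euclidean algorithm, tracking rows (r, s, t) with s·343 + t·273 = r:
  row A: (343, 1, 0)   [1·343 + 0·273 = 343]
  row B: (273, 0, 1)   [0·343 + 1·273 = 273]
  343 = 1·273 + 70   → row C = row A − 1·row B = (70, 1, −1)   [check: 1·343 − 1·273 = 70]
  273 = 3·70 + 63   → row D = row B − 3·row C = (63, −3, 4)   [check: −3·343 + 4·273 = 63]
  70 = 1·63 + 7   → row E = row C − 1·row D = (7, 4, −5)   [check: 4·343 − 5·273 = 7]
  63 = 9·7 + 0   → remainder 0, stop. gcd = 7 (last nonzero row E).
So gcd(343, 273) = 7, with Bézout identity 4·343 − 5·273 = 7. Containment (⊇): the Bézout identity exhibits 7 as an element of (343, 273), giving (7) ⊆ (343, 273). Containment (⊆): since 7 | 343 and 7 | 273 (343 = 7·49, 273 = 7·39), every Z-linear combination of 343 and 273 is divisible by 7, so (343, 273) ⊆ (7). Therefore (343, 273) = (7), d = 7.

Final answer: (343, 273) = (7); d = 7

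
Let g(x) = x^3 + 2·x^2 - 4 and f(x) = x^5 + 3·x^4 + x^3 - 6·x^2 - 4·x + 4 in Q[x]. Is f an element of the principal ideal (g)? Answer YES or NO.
In Q[x] the ideal (g) consists of all multiples of g, so f ∈ (g) iff g | f, i.e. iff the remainder of f on division by g is 0. Divide f by g (g is monic, so eliminate the leading term of the running remainder at each step):
  leading term x^5: subtract (x^2)·g(x) = x^5 + 2·x^4 - 4·x^2, leaving x^4 + x^3 - 2·x^2 - 4·x + 4
  leading term x^4: subtract (x)·g(x) = x^4 + 2·x^3 - 4·x, leaving -x^3 - 2·x^2 + 4
  leading term -x^3: subtract (-1)·g(x) = -x^3 - 2·x^2 + 4, leaving 0
The remainder is 0, so f(x) = g(x) · h(x) with h(x) = x^2 + x - 1. Hence g | f, i.e. f ∈ (g).

Final answer: YES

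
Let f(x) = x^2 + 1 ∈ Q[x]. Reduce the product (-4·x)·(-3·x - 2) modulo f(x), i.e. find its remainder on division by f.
a · b ≡ 8·x - 12 (mod f(x))

First multiply in Q[x] without reducing: a · b = 12·x^2 + 8·x. Now divide by f(x) = x^2 + 1, eliminating the leading term at each step:
  leading term 12·x^2: subtract (12)·f(x) = 12·x^2 + 12, leaving 8·x - 12
The degree is now < 2, so this is the remainder. Hence a · b ≡ 8·x - 12 in Q[x]/(f).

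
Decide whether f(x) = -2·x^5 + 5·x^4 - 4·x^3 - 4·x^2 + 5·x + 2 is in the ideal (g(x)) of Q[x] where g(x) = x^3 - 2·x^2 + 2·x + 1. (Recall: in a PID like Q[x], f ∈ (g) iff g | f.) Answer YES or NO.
In Q[x] the ideal (g) consists of all multiples of g, so f ∈ (g) iff g | f, i.e. iff the remainder of f on division by g is 0. Divide f by g (g is monic, so eliminate the leading term of the running remainder at each step):
  leading term -2·x^5: subtract (-2·x^2)·g(x) = -2·x^5 + 4·x^4 - 4·x^3 - 2·x^2, leaving x^4 - 2·x^2 + 5·x + 2
  leading term x^4: subtract (x)·g(x) = x^4 - 2·x^3 + 2·x^2 + x, leaving 2·x^3 - 4·x^2 + 4·x + 2
  leading term 2·x^3: subtract (2)·g(x) = 2·x^3 - 4·x^2 + 4·x + 2, leaving 0
The remainder is 0, so f(x) = g(x) · h(x) with h(x) = -2·x^2 + x + 2. Hence g | f, i.e. f ∈ (g).

Final answer: YES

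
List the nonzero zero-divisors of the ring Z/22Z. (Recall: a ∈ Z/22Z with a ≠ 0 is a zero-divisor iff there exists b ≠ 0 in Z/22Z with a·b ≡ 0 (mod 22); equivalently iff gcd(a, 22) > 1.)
nonzero zero-divisors of Z/22Z = {2, 4, 6, 8, 10, 11, 12, 14, 16, 18, 20}

An element a ∈ Z/22Z (with a ≠ 0) is a zero-divisor iff gcd(a, 22) > 1 (because a is a unit precisely when gcd(a, n) = 1, and in Z/nZ every nonzero, non-unit element is a zero-divisor). Scan a = 1, ..., 21 and keep those with gcd(a, 22) > 1:
  gcd(2, 22) = 2, gcd(4, 22) = 2, gcd(6, 22) = 2, gcd(8, 22) = 2, gcd(10, 22) = 2, gcd(11, 22) = 11, gcd(12, 22) = 2, gcd(14, 22) = 2, gcd(16, 22) = 2, gcd(18, 22) = 2, gcd(20, 22) = 2.
All other a ∈ {1, ..., 21} have gcd(a, 22) = 1 and are units. So the nonzero zero-divisors are exactly the 11 values of a appearing in this scan.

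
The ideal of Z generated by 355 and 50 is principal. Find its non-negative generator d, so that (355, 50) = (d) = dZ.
In the PID Z, (a, b) is generated by gcd(a, b). Compute gcd(355, 50) with the extended Euclidean algorithm, tracking rows (r, s, t) with s·355 + t·50 = r:
  row A: (355, 1, 0)   [1·355 + 0·50 = 355]
  row B: (50, 0, 1)   [0·355 + 1·50 = 50]
  355 = 7·50 + 5   → row C = row A − 7·row B = (5, 1, −7)   [check: 1·355 − 7·50 = 5]
  50 = 10·5 + 0   → remainder 0, stop. gcd = 5 (last nonzero row C).
So gcd(355, 50) = 5, with Bézout identity 1·355 − 7·50 = 5. Containment (⊇): the Bézout identity exhibits 5 as an element of (355, 50), giving (5) ⊆ (355, 50). Containment (⊆): since 5 | 355 and 5 | 50 (355 = 5·71, 50 = 5·10), every Z-linear combination of 355 and 50 is divisible by 5, so (355, 50) ⊆ (5). Therefore (355, 50) = (5), d = 5.

Final answer: (355, 50) = (5); d = 5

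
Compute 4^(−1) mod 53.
4^(−1) ≡ 40 (mod 53)

Apply the extended Euclidean algorithm to (53, 4), tracking rows (r, s, t) with s·53 + t·4 = r. Each division r_prev = q·r_cur + r_new produces the new row as (previous row) − q·(current row):
  row A: (53, 1, 0)   [1·53 + 0·4 = 53]
  row B: (4, 0, 1)   [0·53 + 1·4 = 4]
  53 = 13·4 + 1   → row C = row A − 13·row B = (1, 1, −13)   [check: 1·53 − 13·4 = 1]
  4 = 4·1 + 0   → remainder 0, stop. gcd = 1 (last nonzero row C).
The gcd is 1, so 4 is invertible mod 53. The last nonzero row gives 1·53 − 13·4 = 1, so t = −13. So 4^(−1) ≡ −13 ≡ 40 (mod 53). Verify: 4 · 40 = 160 ≡ 1 (mod 53). ✓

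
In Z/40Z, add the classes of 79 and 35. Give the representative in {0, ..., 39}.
34

Reduce the summands first: 79 ≡ 39 (mod 40), so 79 + 35 ≡ 39 + 35 (mod 40). 39 + 35 = 74; 74 = 1·40 + 34, so (79 + 35) mod 40 = 34.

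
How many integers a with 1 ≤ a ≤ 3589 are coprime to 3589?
3456

The number of a ∈ {1, ..., 3589} with gcd(a, 3589) = 1 is by definition Euler's totient φ(3589). φ is multiplicative, with φ(p^e) = p^e − p^(e−1). Factorise 3589 = 37 · 97. Then
  φ(3589) = (37 − 1) · (97 − 1) = 36 · 96 = 3456.
So there are 3456 such integers.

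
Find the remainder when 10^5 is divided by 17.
6

Use repeated squaring. Binary(5) = 101. Walk through the bits of the exponent 5 left-to-right: at each bit after the leading one, square the running value, then multiply by 10 if the bit is 1 (always reducing mod 17):
  bit 1 = 1 (leading): start with 10.
  bit 2 = 0: square 10^2 = 100 ≡ 15 (mod 17).
  bit 3 = 1: square 15^2 = 225 ≡ 4; bit is 1, so multiply 4·10 = 40 ≡ 6 (mod 17).
Final value: 10^5 ≡ 6 (mod 17).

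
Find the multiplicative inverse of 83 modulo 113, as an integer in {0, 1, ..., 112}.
83^(−1) ≡ 64 (mod 113)

Apply the extended Euclidean algorithm to (113, 83), tracking rows (r, s, t) with s·113 + t·83 = r. Each division r_prev = q·r_cur + r_new produces the new row as (previous row) − q·(current row):
  row A: (113, 1, 0)   [1·113 + 0·83 = 113]
  row B: (83, 0, 1)   [0·113 + 1·83 = 83]
  113 = 1·83 + 30   → row C = row A − 1·row B = (30, 1, −1)   [check: 1·113 − 1·83 = 30]
  83 = 2·30 + 23   → row D = row B − 2·row C = (23, −2, 3)   [check: −2·113 + 3·83 = 23]
  30 = 1·23 + 7   → row E = row C − 1·row D = (7, 3, −4)   [check: 3·113 − 4·83 = 7]
  23 = 3·7 + 2   → row F = row D − 3·row E = (2, −11, 15)   [check: −11·113 + 15·83 = 2]
  7 = 3·2 + 1   → row G = row E − 3·row F = (1, 36, −49)   [check: 36·113 − 49·83 = 1]
  2 = 2·1 + 0   → remainder 0, stop. gcd = 1 (last nonzero row G).
The gcd is 1, so 83 is invertible mod 113. The last nonzero row gives 36·113 − 49·83 = 1, so t = −49. So 83^(−1) ≡ −49 ≡ 64 (mod 113). Verify: 83 · 64 = 5312 ≡ 1 (mod 113). ✓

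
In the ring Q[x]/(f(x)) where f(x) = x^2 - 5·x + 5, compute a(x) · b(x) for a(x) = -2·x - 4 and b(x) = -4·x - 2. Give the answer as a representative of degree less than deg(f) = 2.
First multiply in Q[x] without reducing: a · b = 8·x^2 + 20·x + 8. Now divide by f(x) = x^2 - 5·x + 5, eliminating the leading term at each step:
  leading term 8·x^2: subtract (8)·f(x) = 8·x^2 - 40·x + 40, leaving 60·x - 32
The degree is now < 2, so this is the remainder. Hence a · b ≡ 60·x - 32 in Q[x]/(f).

Final answer: a · b ≡ 60·x - 32 (mod f(x))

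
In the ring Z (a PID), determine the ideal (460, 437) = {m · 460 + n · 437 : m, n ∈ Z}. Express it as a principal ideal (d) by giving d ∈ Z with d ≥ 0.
(460, 437) = (23); d = 23

In the PID Z, (a, b) is generated by gcd(a, b). Compute gcd(460, 437) with the extended Euclidean algorithm, tracking rows (r, s, t) with s·460 + t·437 = r:
  row A: (460, 1, 0)   [1·460 + 0·437 = 460]
  row B: (437, 0, 1)   [0·460 + 1·437 = 437]
  460 = 1·437 + 23   → row C = row A − 1·row B = (23, 1, −1)   [check: 1·460 − 1·437 = 23]
  437 = 19·23 + 0   → remainder 0, stop. gcd = 23 (last nonzero row C).
So gcd(460, 437) = 23, with Bézout identity 1·460 − 1·437 = 23. Containment (⊇): the Bézout identity exhibits 23 as an element of (460, 437), giving (23) ⊆ (460, 437). Containment (⊆): since 23 | 460 and 23 | 437 (460 = 23·20, 437 = 23·19), every Z-linear combination of 460 and 437 is divisible by 23, so (460, 437) ⊆ (23). Therefore (460, 437) = (23), d = 23.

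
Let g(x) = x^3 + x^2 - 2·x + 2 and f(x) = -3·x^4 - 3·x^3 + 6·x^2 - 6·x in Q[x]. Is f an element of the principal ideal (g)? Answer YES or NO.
YES

In Q[x] the ideal (g) consists of all multiples of g, so f ∈ (g) iff g | f, i.e. iff the remainder of f on division by g is 0. Divide f by g (g is monic, so eliminate the leading term of the running remainder at each step):
  leading term -3·x^4: subtract (-3·x)·g(x) = -3·x^4 - 3·x^3 + 6·x^2 - 6·x, leaving 0
The remainder is 0, so f(x) = g(x) · h(x) with h(x) = -3·x. Hence g | f, i.e. f ∈ (g).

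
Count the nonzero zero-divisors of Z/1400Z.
In Z/1400Z each nonzero element is either a unit (gcd with 1400 is 1) or a zero-divisor (gcd > 1). The number of units is φ(1400): factorise 1400 = 2^3 · 5^2 · 7, so φ(1400) = (2^3 − 2^2) · (5^2 − 5^1) · (7 − 1) = 4 · 20 · 6 = 480. The nonzero elements number 1400 − 1 = 1399. Hence the nonzero zero-divisors number 1399 − 480 = 919.

Final answer: Z/1400Z has 919 nonzero zero-divisors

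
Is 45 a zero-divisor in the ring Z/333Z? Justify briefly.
gcd(45, 333) = 9 > 1, so 45 is not a unit in Z/333Z. In Z/nZ every nonzero non-unit is a zero-divisor: explicitly, take b = 333/gcd = 37 ≠ 0 (mod 333); then 45·37 = 1665 = 5·333, i.e. 45·37 ≡ 0 (mod 333). So 45 is a zero-divisor.

Final answer: YES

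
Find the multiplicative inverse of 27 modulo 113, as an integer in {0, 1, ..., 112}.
27^(−1) ≡ 67 (mod 113)

Apply the extended Euclidean algorithm to (113, 27), tracking rows (r, s, t) with s·113 + t·27 = r. Each division r_prev = q·r_cur + r_new produces the new row as (previous row) − q·(current row):
  row A: (113, 1, 0)   [1·113 + 0·27 = 113]
  row B: (27, 0, 1)   [0·113 + 1·27 = 27]
  113 = 4·27 + 5   → row C = row A − 4·row B = (5, 1, −4)   [check: 1·113 − 4·27 = 5]
  27 = 5·5 + 2   → row D = row B − 5·row C = (2, −5, 21)   [check: −5·113 + 21·27 = 2]
  5 = 2·2 + 1   → row E = row C − 2·row D = (1, 11, −46)   [check: 11·113 − 46·27 = 1]
  2 = 2·1 + 0   → remainder 0, stop. gcd = 1 (last nonzero row E).
The gcd is 1, so 27 is invertible mod 113. The last nonzero row gives 11·113 − 46·27 = 1, so t = −46. So 27^(−1) ≡ −46 ≡ 67 (mod 113). Verify: 27 · 67 = 1809 ≡ 1 (mod 113). ✓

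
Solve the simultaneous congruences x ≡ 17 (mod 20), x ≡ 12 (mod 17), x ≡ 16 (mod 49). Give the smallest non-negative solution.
The moduli 20, 17, 49 are pairwise coprime, so by the CRT there is a unique solution mod 20·17·49 = 16660.
Solve by successive substitution. Start with x ≡ 17 (mod 20).
  Combine with x ≡ 12 (mod 17): write x = 17 + 20·t and require 17 + 20·t ≡ 12 (mod 17), i.e. 20·t ≡ 12 − 17 ≡ 12 (mod 17). Since 20^(−1) ≡ 6 (mod 17) (20 ≡ 3 (mod 17)), t ≡ 6·12 ≡ 4 (mod 17). So x ≡ 17 + 20·4 = 97 (mod 340).
  Combine with x ≡ 16 (mod 49): write x = 97 + 340·t and require 97 + 340·t ≡ 16 (mod 49), i.e. 340·t ≡ 16 − 97 ≡ 17 (mod 49). Since 340^(−1) ≡ 16 (mod 49) (340 ≡ 46 (mod 49)), t ≡ 16·17 ≡ 27 (mod 49). So x ≡ 97 + 340·27 = 9277 (mod 16660).
Unique solution in [0, 16660): x = 9277.

Final answer: x ≡ 9277 (mod 16660); the representative in [0, 16660) is 9277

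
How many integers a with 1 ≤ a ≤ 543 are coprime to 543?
The number of a ∈ {1, ..., 543} with gcd(a, 543) = 1 is by definition Euler's totient φ(543). φ is multiplicative, with φ(p^e) = p^e − p^(e−1). Factorise 543 = 3 · 181. Then
  φ(543) = (3 − 1) · (181 − 1) = 2 · 180 = 360.
So there are 360 such integers.

Final answer: 360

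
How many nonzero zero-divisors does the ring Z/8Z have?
In Z/8Z each nonzero element is either a unit (gcd with 8 is 1) or a zero-divisor (gcd > 1). The number of units is φ(8): factorise 8 = 2^3, so φ(8) = (2^3 − 2^2) = 4 = 4. The nonzero elements number 8 − 1 = 7. Hence the nonzero zero-divisors number 7 − 4 = 3.

Final answer: Z/8Z has 3 nonzero zero-divisors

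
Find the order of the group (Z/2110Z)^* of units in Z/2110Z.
|(Z/2110Z)^*| = 840

(Z/2110Z)^* consists of the classes a with gcd(a, 2110) = 1, so its order is φ(2110). φ is multiplicative, with φ(p^e) = p^e − p^(e−1). Factorise 2110 = 2 · 5 · 211. Then
  φ(2110) = (2 − 1) · (5 − 1) · (211 − 1) = 1 · 4 · 210 = 840.
Thus |(Z/2110Z)^*| = 840.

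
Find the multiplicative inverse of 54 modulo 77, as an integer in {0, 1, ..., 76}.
54^(−1) ≡ 10 (mod 77)

Apply the extended Euclidean algorithm to (77, 54), tracking rows (r, s, t) with s·77 + t·54 = r. Each division r_prev = q·r_cur + r_new produces the new row as (previous row) − q·(current row):
  row A: (77, 1, 0)   [1·77 + 0·54 = 77]
  row B: (54, 0, 1)   [0·77 + 1·54 = 54]
  77 = 1·54 + 23   → row C = row A − 1·row B = (23, 1, −1)   [check: 1·77 − 1·54 = 23]
  54 = 2·23 + 8   → row D = row B − 2·row C = (8, −2, 3)   [check: −2·77 + 3·54 = 8]
  23 = 2·8 + 7   → row E = row C − 2·row D = (7, 5, −7)   [check: 5·77 − 7·54 = 7]
  8 = 1·7 + 1   → row F = row D − 1·row E = (1, −7, 10)   [check: −7·77 + 10·54 = 1]
  7 = 7·1 + 0   → remainder 0, stop. gcd = 1 (last nonzero row F).
The gcd is 1, so 54 is invertible mod 77. The last nonzero row gives −7·77 + 10·54 = 1, so t = 10. So 54^(−1) ≡ 10 (mod 77). Verify: 54 · 10 = 540 ≡ 1 (mod 77). ✓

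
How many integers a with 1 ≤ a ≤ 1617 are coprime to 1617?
840

The number of a ∈ {1, ..., 1617} with gcd(a, 1617) = 1 is by definition Euler's totient φ(1617). φ is multiplicative, with φ(p^e) = p^e − p^(e−1). Factorise 1617 = 3 · 7^2 · 11. Then
  φ(1617) = (3 − 1) · (7^2 − 7^1) · (11 − 1) = 2 · 42 · 10 = 840.
So there are 840 such integers.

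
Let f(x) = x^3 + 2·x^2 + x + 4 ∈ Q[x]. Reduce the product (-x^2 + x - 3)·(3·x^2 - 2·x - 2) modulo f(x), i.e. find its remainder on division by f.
First multiply in Q[x] without reducing: a · b = -3·x^4 + 5·x^3 - 9·x^2 + 4·x + 6. Now divide by f(x) = x^3 + 2·x^2 + x + 4, eliminating the leading term at each step:
  leading term -3·x^4: subtract (-3·x)·f(x) = -3·x^4 - 6·x^3 - 3·x^2 - 12·x, leaving 11·x^3 - 6·x^2 + 16·x + 6
  leading term 11·x^3: subtract (11)·f(x) = 11·x^3 + 22·x^2 + 11·x + 44, leaving -28·x^2 + 5·x - 38
The degree is now < 3, so this is the remainder. Hence a · b ≡ -28·x^2 + 5·x - 38 in Q[x]/(f).

Final answer: a · b ≡ -28·x^2 + 5·x - 38 (mod f(x))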